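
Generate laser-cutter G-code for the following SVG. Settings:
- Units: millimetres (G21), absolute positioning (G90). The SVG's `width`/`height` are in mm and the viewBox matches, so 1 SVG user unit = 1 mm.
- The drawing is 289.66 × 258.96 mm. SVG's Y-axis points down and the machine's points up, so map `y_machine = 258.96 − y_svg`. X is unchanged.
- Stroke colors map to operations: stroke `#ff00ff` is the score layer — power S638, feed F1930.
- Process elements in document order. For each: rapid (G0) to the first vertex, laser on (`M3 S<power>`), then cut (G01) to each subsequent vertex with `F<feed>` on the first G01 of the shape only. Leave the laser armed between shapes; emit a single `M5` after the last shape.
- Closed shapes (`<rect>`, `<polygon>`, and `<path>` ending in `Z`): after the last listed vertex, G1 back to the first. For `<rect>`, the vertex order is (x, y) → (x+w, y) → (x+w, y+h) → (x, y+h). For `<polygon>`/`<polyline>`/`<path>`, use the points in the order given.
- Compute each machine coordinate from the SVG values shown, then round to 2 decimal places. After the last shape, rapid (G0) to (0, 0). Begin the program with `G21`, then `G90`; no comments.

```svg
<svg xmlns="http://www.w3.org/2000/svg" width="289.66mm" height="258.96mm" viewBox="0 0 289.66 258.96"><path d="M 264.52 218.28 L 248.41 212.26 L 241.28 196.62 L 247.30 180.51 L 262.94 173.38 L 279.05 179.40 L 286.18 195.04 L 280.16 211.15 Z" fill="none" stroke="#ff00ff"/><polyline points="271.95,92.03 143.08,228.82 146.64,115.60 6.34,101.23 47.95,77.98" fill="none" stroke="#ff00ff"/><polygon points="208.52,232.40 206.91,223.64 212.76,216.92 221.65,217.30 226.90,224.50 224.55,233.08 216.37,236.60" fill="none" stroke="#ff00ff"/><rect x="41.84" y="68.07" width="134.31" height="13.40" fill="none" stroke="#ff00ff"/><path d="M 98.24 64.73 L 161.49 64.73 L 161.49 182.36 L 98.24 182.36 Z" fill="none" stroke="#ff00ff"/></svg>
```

Since the viewBox matches the mm dimensions, user units are millimetres directly. The only transform is the Y-flip y_m = 258.96 − y_svg.

Shape 1 is a regular polygon drawn with `<path>`. Its stroke #ff00ff means score at S638, F1930. After flipping Y the toolpath is (264.52,40.68) → (248.41,46.70) → (241.28,62.34) → (247.30,78.45) → (262.94,85.58) → (279.05,79.56) → (286.18,63.92) → (280.16,47.81) → (264.52,40.68), returning to the start.

Shape 2 is a open polyline drawn with `<polyline>`. Its stroke #ff00ff means score at S638, F1930. After flipping Y the toolpath is (271.95,166.93) → (143.08,30.14) → (146.64,143.36) → (6.34,157.73) → (47.95,180.98).

Shape 3 is a regular polygon drawn with `<polygon>`. Its stroke #ff00ff means score at S638, F1930. After flipping Y the toolpath is (208.52,26.56) → (206.91,35.32) → (212.76,42.04) → (221.65,41.66) → (226.90,34.46) → (224.55,25.88) → (216.37,22.36) → (208.52,26.56), returning to the start.

Shape 4 is a rectangle drawn with `<rect>`. Its stroke #ff00ff means score at S638, F1930. After flipping Y the toolpath is (41.84,190.89) → (176.15,190.89) → (176.15,177.49) → (41.84,177.49) → (41.84,190.89), returning to the start.

Shape 5 is a rectangle drawn with `<path>`. Its stroke #ff00ff means score at S638, F1930. After flipping Y the toolpath is (98.24,194.23) → (161.49,194.23) → (161.49,76.60) → (98.24,76.60) → (98.24,194.23), returning to the start.

G21
G90
G0 X264.52 Y40.68
M3 S638
G01 X248.41 Y46.70 F1930
G01 X241.28 Y62.34
G01 X247.30 Y78.45
G01 X262.94 Y85.58
G01 X279.05 Y79.56
G01 X286.18 Y63.92
G01 X280.16 Y47.81
G01 X264.52 Y40.68
G0 X271.95 Y166.93
M3 S638
G01 X143.08 Y30.14 F1930
G01 X146.64 Y143.36
G01 X6.34 Y157.73
G01 X47.95 Y180.98
G0 X208.52 Y26.56
M3 S638
G01 X206.91 Y35.32 F1930
G01 X212.76 Y42.04
G01 X221.65 Y41.66
G01 X226.90 Y34.46
G01 X224.55 Y25.88
G01 X216.37 Y22.36
G01 X208.52 Y26.56
G0 X41.84 Y190.89
M3 S638
G01 X176.15 Y190.89 F1930
G01 X176.15 Y177.49
G01 X41.84 Y177.49
G01 X41.84 Y190.89
G0 X98.24 Y194.23
M3 S638
G01 X161.49 Y194.23 F1930
G01 X161.49 Y76.60
G01 X98.24 Y76.60
G01 X98.24 Y194.23
M5
G0 X0.00 Y0.00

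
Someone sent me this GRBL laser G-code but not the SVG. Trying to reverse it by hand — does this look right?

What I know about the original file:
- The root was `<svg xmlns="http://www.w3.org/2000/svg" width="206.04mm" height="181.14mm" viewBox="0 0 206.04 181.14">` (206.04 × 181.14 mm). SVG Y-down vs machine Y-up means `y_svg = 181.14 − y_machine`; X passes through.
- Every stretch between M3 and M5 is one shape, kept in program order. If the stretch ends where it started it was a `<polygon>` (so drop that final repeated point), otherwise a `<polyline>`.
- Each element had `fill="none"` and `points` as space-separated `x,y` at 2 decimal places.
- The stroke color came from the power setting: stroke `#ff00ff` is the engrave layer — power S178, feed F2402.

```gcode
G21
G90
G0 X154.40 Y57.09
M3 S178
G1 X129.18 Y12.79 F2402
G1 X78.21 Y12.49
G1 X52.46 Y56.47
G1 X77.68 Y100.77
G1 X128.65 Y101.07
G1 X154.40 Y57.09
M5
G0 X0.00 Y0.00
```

Each laser-on run becomes one SVG element. Flip Y back into SVG space with y_svg = 181.14 − y_machine. Every run uses S178, so all elements get stroke `#ff00ff` (engrave).

Run 1: The run returns to its start, so emit a `<polygon>` with points (Y-flipped): 154.40,124.05 129.18,168.35 78.21,168.65 52.46,124.67 77.68,80.37 128.65,80.07.

<svg xmlns="http://www.w3.org/2000/svg" width="206.04mm" height="181.14mm" viewBox="0 0 206.04 181.14">
  <polygon points="154.40,124.05 129.18,168.35 78.21,168.65 52.46,124.67 77.68,80.37 128.65,80.07" fill="none" stroke="#ff00ff"/>
</svg>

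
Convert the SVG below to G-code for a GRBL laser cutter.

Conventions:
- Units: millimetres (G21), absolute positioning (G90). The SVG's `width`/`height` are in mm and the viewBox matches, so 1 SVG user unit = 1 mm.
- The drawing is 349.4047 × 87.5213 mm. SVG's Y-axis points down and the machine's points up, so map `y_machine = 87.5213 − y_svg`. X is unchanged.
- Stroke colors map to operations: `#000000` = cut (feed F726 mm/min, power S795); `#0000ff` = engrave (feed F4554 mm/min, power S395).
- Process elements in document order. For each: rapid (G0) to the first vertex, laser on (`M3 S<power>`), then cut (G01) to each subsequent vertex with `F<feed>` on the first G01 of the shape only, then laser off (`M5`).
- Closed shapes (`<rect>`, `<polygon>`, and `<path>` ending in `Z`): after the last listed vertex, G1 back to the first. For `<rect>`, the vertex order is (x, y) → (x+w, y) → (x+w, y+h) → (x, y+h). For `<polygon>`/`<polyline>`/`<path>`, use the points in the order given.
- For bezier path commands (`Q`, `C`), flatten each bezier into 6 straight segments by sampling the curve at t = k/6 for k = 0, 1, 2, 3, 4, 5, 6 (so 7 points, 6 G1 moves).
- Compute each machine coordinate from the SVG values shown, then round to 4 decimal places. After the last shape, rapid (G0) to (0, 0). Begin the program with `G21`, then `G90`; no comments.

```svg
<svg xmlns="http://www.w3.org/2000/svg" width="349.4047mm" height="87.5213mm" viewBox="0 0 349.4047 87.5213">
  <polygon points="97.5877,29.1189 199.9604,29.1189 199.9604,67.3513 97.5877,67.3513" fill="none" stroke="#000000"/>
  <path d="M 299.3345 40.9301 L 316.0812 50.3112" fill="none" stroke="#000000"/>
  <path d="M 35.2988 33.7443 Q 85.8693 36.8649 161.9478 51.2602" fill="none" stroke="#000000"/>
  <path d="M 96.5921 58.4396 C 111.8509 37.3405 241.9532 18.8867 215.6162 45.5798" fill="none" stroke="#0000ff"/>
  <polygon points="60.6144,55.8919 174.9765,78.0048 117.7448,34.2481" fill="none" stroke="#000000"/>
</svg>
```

Since the viewBox matches the mm dimensions, user units are millimetres directly. The only transform is the Y-flip y_m = 87.5213 − y_svg.

Shape 1 is a rectangle drawn with `<polygon>`. Its stroke #000000 means cut at S795, F726. After flipping Y the toolpath is (97.5877,58.4024) → (199.9604,58.4024) → (199.9604,20.1700) → (97.5877,20.1700) → (97.5877,58.4024), returning to the start.

Shape 2 is a line segment drawn with `<path>`. Its stroke #000000 means cut at S795, F726. After flipping Y the toolpath is (299.3345,46.5912) → (316.0812,37.2101).

Shape 3 is a quadratic bezier drawn with `<path>`. Its stroke #000000 means cut at S795, F726. After flipping Y the toolpath is (35.2988,53.7770) → (52.8642,52.4236) → (71.8467,50.4439) → (92.2463,47.8377) → (114.0630,44.6052) → (137.2969,40.7463) → (161.9478,36.2611).

Shape 4 is a cubic bezier drawn with `<path>`. Its stroke #0000ff means engrave at S395, F4554. After flipping Y the toolpath is (96.5921,29.0817) → (112.5359,39.2140) → (140.0846,47.7249) → (171.7026,53.4337) → (199.8543,55.1598) → (217.0040,51.7226) → (215.6162,41.9415).

Shape 5 is a closed polygon drawn with `<polygon>`. Its stroke #000000 means cut at S795, F726. After flipping Y the toolpath is (60.6144,31.6294) → (174.9765,9.5165) → (117.7448,53.2732) → (60.6144,31.6294), returning to the start.

G21
G90
G0 X97.5877 Y58.4024
M3 S795
G01 X199.9604 Y58.4024 F726
G01 X199.9604 Y20.1700
G01 X97.5877 Y20.1700
G01 X97.5877 Y58.4024
M5
G0 X299.3345 Y46.5912
M3 S795
G01 X316.0812 Y37.2101 F726
M5
G0 X35.2988 Y53.7770
M3 S795
G01 X52.8642 Y52.4236 F726
G01 X71.8467 Y50.4439
G01 X92.2463 Y47.8377
G01 X114.0630 Y44.6052
G01 X137.2969 Y40.7463
G01 X161.9478 Y36.2611
M5
G0 X96.5921 Y29.0817
M3 S395
G01 X112.5359 Y39.2140 F4554
G01 X140.0846 Y47.7249
G01 X171.7026 Y53.4337
G01 X199.8543 Y55.1598
G01 X217.0040 Y51.7226
G01 X215.6162 Y41.9415
M5
G0 X60.6144 Y31.6294
M3 S795
G01 X174.9765 Y9.5165 F726
G01 X117.7448 Y53.2732
G01 X60.6144 Y31.6294
M5
G0 X0.0000 Y0.0000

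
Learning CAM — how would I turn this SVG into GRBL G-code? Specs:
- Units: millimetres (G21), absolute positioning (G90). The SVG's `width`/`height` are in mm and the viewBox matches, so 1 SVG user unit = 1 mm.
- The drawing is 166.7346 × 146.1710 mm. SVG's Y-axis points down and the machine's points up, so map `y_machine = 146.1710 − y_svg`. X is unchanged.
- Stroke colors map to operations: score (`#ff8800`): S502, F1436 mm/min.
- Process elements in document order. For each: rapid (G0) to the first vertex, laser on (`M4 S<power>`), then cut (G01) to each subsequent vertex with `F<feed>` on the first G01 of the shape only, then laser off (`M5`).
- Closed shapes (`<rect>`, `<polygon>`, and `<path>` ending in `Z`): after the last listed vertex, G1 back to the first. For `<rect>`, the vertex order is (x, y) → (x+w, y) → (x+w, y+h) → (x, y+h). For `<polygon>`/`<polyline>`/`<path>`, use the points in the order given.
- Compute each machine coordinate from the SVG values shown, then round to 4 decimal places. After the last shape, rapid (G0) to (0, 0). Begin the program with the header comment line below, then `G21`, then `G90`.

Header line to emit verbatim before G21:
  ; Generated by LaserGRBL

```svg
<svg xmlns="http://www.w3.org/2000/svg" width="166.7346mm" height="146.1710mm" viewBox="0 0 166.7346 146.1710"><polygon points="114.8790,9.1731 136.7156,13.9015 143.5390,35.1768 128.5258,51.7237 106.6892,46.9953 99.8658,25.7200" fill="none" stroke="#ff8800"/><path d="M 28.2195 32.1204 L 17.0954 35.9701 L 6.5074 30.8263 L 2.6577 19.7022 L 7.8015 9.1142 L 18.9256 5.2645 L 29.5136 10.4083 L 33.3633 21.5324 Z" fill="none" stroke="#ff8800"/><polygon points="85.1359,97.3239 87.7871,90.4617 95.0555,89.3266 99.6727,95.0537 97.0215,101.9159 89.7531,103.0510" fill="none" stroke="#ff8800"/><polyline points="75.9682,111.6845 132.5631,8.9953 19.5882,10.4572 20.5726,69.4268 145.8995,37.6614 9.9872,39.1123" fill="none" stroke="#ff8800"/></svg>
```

viewBox `0 0 166.7346 146.1710` with mm width/height → 1 unit = 1 mm. Flip: y_m = 146.1710 − y_svg.

**Shape 1** — `<polygon>` regular polygon, stroke `#ff8800` → score (S502, F1436). Machine vertices: (114.8790,136.9979) → (136.7156,132.2695) → (143.5390,110.9942) → (128.5258,94.4473) → (106.6892,99.1757) → (99.8658,120.4510) → (114.8790,136.9979). Closed: final G1 returns to the first vertex.

**Shape 2** — `<path>` regular polygon, stroke `#ff8800` → score (S502, F1436). Machine vertices: (28.2195,114.0506) → (17.0954,110.2009) → (6.5074,115.3447) → (2.6577,126.4688) → (7.8015,137.0568) → (18.9256,140.9065) → (29.5136,135.7627) → (33.3633,124.6386) → (28.2195,114.0506). Closed: final G1 returns to the first vertex.

**Shape 3** — `<polygon>` regular polygon, stroke `#ff8800` → score (S502, F1436). Machine vertices: (85.1359,48.8471) → (87.7871,55.7093) → (95.0555,56.8444) → (99.6727,51.1173) → (97.0215,44.2551) → (89.7531,43.1200) → (85.1359,48.8471). Closed: final G1 returns to the first vertex.

**Shape 4** — `<polyline>` open polyline, stroke `#ff8800` → score (S502, F1436). Machine vertices: (75.9682,34.4865) → (132.5631,137.1757) → (19.5882,135.7138) → (20.5726,76.7442) → (145.8995,108.5096) → (9.9872,107.0587). Open path.

; Generated by LaserGRBL
G21
G90
G0 X114.8790 Y136.9979
M4 S502
G01 X136.7156 Y132.2695 F1436
G01 X143.5390 Y110.9942
G01 X128.5258 Y94.4473
G01 X106.6892 Y99.1757
G01 X99.8658 Y120.4510
G01 X114.8790 Y136.9979
M5
G0 X28.2195 Y114.0506
M4 S502
G01 X17.0954 Y110.2009 F1436
G01 X6.5074 Y115.3447
G01 X2.6577 Y126.4688
G01 X7.8015 Y137.0568
G01 X18.9256 Y140.9065
G01 X29.5136 Y135.7627
G01 X33.3633 Y124.6386
G01 X28.2195 Y114.0506
M5
G0 X85.1359 Y48.8471
M4 S502
G01 X87.7871 Y55.7093 F1436
G01 X95.0555 Y56.8444
G01 X99.6727 Y51.1173
G01 X97.0215 Y44.2551
G01 X89.7531 Y43.1200
G01 X85.1359 Y48.8471
M5
G0 X75.9682 Y34.4865
M4 S502
G01 X132.5631 Y137.1757 F1436
G01 X19.5882 Y135.7138
G01 X20.5726 Y76.7442
G01 X145.8995 Y108.5096
G01 X9.9872 Y107.0587
M5
G0 X0.0000 Y0.0000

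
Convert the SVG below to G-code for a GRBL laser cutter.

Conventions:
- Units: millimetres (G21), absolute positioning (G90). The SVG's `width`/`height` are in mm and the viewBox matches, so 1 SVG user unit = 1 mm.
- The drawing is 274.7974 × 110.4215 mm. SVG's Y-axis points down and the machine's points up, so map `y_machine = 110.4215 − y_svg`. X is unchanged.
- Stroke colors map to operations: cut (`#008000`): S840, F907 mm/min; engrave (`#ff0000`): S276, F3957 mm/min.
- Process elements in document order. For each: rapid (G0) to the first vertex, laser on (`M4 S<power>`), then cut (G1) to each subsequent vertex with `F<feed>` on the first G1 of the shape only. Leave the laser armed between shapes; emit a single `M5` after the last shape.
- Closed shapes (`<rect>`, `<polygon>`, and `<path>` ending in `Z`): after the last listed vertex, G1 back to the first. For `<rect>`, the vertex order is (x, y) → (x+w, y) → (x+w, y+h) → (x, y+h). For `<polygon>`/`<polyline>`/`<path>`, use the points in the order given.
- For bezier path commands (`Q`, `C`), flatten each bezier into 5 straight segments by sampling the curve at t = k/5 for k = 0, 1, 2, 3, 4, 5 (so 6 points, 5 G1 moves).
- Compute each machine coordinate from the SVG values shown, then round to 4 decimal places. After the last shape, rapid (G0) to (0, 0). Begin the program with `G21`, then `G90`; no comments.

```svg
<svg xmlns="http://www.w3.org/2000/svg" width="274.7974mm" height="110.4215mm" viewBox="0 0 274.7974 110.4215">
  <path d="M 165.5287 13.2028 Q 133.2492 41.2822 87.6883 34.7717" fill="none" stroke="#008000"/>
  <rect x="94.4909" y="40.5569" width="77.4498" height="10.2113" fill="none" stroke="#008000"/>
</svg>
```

G21
G90
G0 X165.5287 Y97.2187
M4 S840
G1 X152.0856 Y87.3705 F907
G1 X137.5801 Y80.2896
G1 X122.0120 Y75.9758
G1 X105.3814 Y74.4292
G1 X87.6883 Y75.6498
G0 X94.4909 Y69.8646
M4 S840
G1 X171.9407 Y69.8646 F907
G1 X171.9407 Y59.6533
G1 X94.4909 Y59.6533
G1 X94.4909 Y69.8646
M5
G0 X0.0000 Y0.0000

Since the viewBox matches the mm dimensions, user units are millimetres directly. The only transform is the Y-flip y_m = 110.4215 − y_svg.

Shape 1 is a quadratic bezier drawn with `<path>`. Its stroke #008000 means cut at S840, F907. After flipping Y the toolpath is (165.5287,97.2187) → (152.0856,87.3705) → (137.5801,80.2896) → (122.0120,75.9758) → (105.3814,74.4292) → (87.6883,75.6498).

Shape 2 is a rectangle drawn with `<rect>`. Its stroke #008000 means cut at S840, F907. After flipping Y the toolpath is (94.4909,69.8646) → (171.9407,69.8646) → (171.9407,59.6533) → (94.4909,59.6533) → (94.4909,69.8646), returning to the start.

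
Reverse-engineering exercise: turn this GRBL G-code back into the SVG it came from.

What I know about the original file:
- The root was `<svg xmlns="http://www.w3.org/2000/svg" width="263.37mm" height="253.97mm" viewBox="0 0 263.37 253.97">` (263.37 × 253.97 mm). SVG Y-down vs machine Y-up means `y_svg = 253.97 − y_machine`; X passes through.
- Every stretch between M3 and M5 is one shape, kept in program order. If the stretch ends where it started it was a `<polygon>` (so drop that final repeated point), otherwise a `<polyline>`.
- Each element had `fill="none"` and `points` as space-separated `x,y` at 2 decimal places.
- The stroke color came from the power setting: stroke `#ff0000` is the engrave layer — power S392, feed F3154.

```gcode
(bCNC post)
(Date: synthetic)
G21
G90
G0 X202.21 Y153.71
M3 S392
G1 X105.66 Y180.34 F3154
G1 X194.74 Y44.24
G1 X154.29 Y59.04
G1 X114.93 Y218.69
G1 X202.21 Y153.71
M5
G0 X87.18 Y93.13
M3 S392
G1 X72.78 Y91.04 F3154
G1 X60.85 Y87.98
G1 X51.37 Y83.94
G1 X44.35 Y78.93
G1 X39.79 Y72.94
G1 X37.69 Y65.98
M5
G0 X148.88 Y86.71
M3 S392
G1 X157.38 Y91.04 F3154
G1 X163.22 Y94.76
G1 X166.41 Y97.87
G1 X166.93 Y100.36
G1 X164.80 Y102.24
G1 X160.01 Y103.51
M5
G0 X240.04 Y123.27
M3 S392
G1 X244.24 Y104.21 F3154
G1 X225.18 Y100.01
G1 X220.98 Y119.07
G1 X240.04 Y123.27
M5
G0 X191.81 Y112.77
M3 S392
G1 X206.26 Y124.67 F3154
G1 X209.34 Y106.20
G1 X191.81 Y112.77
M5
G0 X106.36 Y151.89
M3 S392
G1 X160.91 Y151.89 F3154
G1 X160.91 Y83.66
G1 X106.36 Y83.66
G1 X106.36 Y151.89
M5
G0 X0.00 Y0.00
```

Machine Y-up, SVG Y-down with viewBox height 253.97, so y_svg = 253.97 − y_machine; X carries over. Every run uses S392, so all elements get stroke `#ff0000` (engrave).

Run 1: The run returns to its start, so emit a `<polygon>` with points (Y-flipped): 202.21,100.26 105.66,73.63 194.74,209.73 154.29,194.93 114.93,35.28.

Run 2: The run is open, so emit a `<polyline>` with points (Y-flipped): 87.18,160.84 72.78,162.93 60.85,165.99 51.37,170.03 44.35,175.04 39.79,181.03 37.69,187.99.

Run 3: The run is open, so emit a `<polyline>` with points (Y-flipped): 148.88,167.26 157.38,162.93 163.22,159.21 166.41,156.10 166.93,153.61 164.80,151.73 160.01,150.46.

Run 4: The run returns to its start, so emit a `<polygon>` with points (Y-flipped): 240.04,130.70 244.24,149.76 225.18,153.96 220.98,134.90.

Run 5: The run returns to its start, so emit a `<polygon>` with points (Y-flipped): 191.81,141.20 206.26,129.30 209.34,147.77.

Run 6: The run returns to its start, so emit a `<polygon>` with points (Y-flipped): 106.36,102.08 160.91,102.08 160.91,170.31 106.36,170.31.

<svg xmlns="http://www.w3.org/2000/svg" width="263.37mm" height="253.97mm" viewBox="0 0 263.37 253.97">
  <polygon points="202.21,100.26 105.66,73.63 194.74,209.73 154.29,194.93 114.93,35.28" fill="none" stroke="#ff0000"/>
  <polyline points="87.18,160.84 72.78,162.93 60.85,165.99 51.37,170.03 44.35,175.04 39.79,181.03 37.69,187.99" fill="none" stroke="#ff0000"/>
  <polyline points="148.88,167.26 157.38,162.93 163.22,159.21 166.41,156.10 166.93,153.61 164.80,151.73 160.01,150.46" fill="none" stroke="#ff0000"/>
  <polygon points="240.04,130.70 244.24,149.76 225.18,153.96 220.98,134.90" fill="none" stroke="#ff0000"/>
  <polygon points="191.81,141.20 206.26,129.30 209.34,147.77" fill="none" stroke="#ff0000"/>
  <polygon points="106.36,102.08 160.91,102.08 160.91,170.31 106.36,170.31" fill="none" stroke="#ff0000"/>
</svg>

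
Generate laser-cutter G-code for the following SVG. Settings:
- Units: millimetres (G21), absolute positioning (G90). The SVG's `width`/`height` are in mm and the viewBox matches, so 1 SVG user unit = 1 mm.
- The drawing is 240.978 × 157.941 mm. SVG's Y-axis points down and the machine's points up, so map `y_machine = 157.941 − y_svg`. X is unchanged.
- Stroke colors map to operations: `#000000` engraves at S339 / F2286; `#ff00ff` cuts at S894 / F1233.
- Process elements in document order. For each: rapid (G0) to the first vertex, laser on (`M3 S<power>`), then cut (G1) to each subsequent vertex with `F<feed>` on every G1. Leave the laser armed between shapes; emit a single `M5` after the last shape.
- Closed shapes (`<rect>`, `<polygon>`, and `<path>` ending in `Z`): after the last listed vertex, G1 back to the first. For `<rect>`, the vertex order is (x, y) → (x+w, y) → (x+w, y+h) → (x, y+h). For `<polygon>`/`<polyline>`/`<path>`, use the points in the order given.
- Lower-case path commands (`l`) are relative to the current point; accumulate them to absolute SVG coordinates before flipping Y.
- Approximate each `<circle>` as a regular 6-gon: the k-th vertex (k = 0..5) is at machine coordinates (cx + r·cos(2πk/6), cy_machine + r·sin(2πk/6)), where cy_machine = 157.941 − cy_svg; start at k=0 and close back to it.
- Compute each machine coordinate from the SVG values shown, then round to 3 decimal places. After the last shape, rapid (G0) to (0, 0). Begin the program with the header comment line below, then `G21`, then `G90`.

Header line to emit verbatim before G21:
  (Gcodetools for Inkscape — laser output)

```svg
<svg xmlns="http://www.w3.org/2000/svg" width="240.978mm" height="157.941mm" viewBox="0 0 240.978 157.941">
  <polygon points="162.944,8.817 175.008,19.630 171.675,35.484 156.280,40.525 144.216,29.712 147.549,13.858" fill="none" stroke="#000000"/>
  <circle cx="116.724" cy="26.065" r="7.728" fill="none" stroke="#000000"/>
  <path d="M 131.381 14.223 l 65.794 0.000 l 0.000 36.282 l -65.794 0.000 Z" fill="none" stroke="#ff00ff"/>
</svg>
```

Since the viewBox matches the mm dimensions, user units are millimetres directly. The only transform is the Y-flip y_m = 157.941 − y_svg.

Shape 1 is a regular polygon drawn with `<polygon>`. Its stroke #000000 means engrave at S339, F2286. After flipping Y the toolpath is (162.944,149.124) → (175.008,138.311) → (171.675,122.457) → (156.280,117.416) → (144.216,128.229) → (147.549,144.083) → (162.944,149.124), returning to the start.

Shape 2 is a circle drawn with `<circle>`. Its stroke #000000 means engrave at S339, F2286. After flipping Y the toolpath is (124.452,131.876) → (120.588,138.569) → (112.860,138.569) → (108.996,131.876) → (112.860,125.183) → (120.588,125.183) → (124.452,131.876), returning to the start.

Shape 3 is a rectangle drawn with `<path>`. Its stroke #ff00ff means cut at S894, F1233. After flipping Y the toolpath is (131.381,143.718) → (197.175,143.718) → (197.175,107.436) → (131.381,107.436) → (131.381,143.718), returning to the start.

(Gcodetools for Inkscape — laser output)
G21
G90
G0 X162.944 Y149.124
M3 S339
G1 X175.008 Y138.311 F2286
G1 X171.675 Y122.457 F2286
G1 X156.280 Y117.416 F2286
G1 X144.216 Y128.229 F2286
G1 X147.549 Y144.083 F2286
G1 X162.944 Y149.124 F2286
G0 X124.452 Y131.876
M3 S339
G1 X120.588 Y138.569 F2286
G1 X112.860 Y138.569 F2286
G1 X108.996 Y131.876 F2286
G1 X112.860 Y125.183 F2286
G1 X120.588 Y125.183 F2286
G1 X124.452 Y131.876 F2286
G0 X131.381 Y143.718
M3 S894
G1 X197.175 Y143.718 F1233
G1 X197.175 Y107.436 F1233
G1 X131.381 Y107.436 F1233
G1 X131.381 Y143.718 F1233
M5
G0 X0.000 Y0.000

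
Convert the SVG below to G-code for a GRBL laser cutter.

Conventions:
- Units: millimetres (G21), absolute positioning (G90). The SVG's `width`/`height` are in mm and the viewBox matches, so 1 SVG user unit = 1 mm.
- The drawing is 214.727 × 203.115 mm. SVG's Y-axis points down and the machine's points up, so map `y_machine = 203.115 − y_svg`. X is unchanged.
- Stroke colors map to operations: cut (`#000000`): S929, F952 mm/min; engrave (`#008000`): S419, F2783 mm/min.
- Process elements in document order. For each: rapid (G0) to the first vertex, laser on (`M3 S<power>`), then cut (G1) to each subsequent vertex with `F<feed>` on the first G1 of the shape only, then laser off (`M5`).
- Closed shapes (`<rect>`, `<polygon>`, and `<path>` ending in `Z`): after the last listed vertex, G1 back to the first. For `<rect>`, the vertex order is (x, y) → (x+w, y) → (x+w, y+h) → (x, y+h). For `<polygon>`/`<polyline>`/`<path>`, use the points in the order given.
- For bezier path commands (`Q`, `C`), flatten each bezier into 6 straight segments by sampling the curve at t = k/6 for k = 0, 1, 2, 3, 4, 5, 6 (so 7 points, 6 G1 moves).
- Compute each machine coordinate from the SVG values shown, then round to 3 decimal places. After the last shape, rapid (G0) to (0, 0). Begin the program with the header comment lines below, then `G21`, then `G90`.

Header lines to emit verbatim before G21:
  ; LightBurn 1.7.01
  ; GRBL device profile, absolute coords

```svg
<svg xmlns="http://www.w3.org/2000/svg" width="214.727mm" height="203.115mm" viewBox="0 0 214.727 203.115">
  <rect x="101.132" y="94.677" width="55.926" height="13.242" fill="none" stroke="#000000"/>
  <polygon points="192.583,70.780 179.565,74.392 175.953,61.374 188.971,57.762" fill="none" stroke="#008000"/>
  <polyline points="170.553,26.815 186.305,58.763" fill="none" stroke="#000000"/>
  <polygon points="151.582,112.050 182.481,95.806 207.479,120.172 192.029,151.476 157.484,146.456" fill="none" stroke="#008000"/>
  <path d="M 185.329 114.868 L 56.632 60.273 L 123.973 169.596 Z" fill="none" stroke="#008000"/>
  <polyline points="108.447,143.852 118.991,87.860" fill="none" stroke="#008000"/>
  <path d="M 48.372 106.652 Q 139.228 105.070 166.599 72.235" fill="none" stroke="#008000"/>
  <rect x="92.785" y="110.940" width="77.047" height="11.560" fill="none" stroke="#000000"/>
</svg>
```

1 u = 1 mm; y_m = 203.115 − y.

[1] `<rect>` rectangle, #000000→cut S929 F952: (101.132,108.438) → (157.058,108.438) → (157.058,95.196) → (101.132,95.196) → (101.132,108.438) (closed)

[2] `<polygon>` regular polygon, #008000→engrave S419 F2783: (192.583,132.335) → (179.565,128.723) → (175.953,141.741) → (188.971,145.353) → (192.583,132.335) (closed)

[3] `<polyline>` line segment, #000000→cut S929 F952: (170.553,176.300) → (186.305,144.352)

[4] `<polygon>` regular polygon, #008000→engrave S419 F2783: (151.582,91.065) → (182.481,107.309) → (207.479,82.943) → (192.029,51.639) → (157.484,56.659) → (151.582,91.065) (closed)

[5] `<path>` closed polygon, #008000→engrave S419 F2783: (185.329,88.247) → (56.632,142.842) → (123.973,33.519) → (185.329,88.247) (closed)

[6] `<polyline>` line segment, #008000→engrave S419 F2783: (108.447,59.263) → (118.991,115.255)

[7] `<path>` quadratic bezier, #008000→engrave S419 F2783: (48.372,96.463) → (76.894,97.858) → (101.889,100.990) → (123.357,105.858) → (141.298,112.463) → (155.712,120.803) → (166.599,130.880)

[8] `<rect>` rectangle, #000000→cut S929 F952: (92.785,92.175) → (169.832,92.175) → (169.832,80.615) → (92.785,80.615) → (92.785,92.175) (closed)

; LightBurn 1.7.01
; GRBL device profile, absolute coords
G21
G90
G0 X101.132 Y108.438
M3 S929
G1 X157.058 Y108.438 F952
G1 X157.058 Y95.196
G1 X101.132 Y95.196
G1 X101.132 Y108.438
M5
G0 X192.583 Y132.335
M3 S419
G1 X179.565 Y128.723 F2783
G1 X175.953 Y141.741
G1 X188.971 Y145.353
G1 X192.583 Y132.335
M5
G0 X170.553 Y176.300
M3 S929
G1 X186.305 Y144.352 F952
M5
G0 X151.582 Y91.065
M3 S419
G1 X182.481 Y107.309 F2783
G1 X207.479 Y82.943
G1 X192.029 Y51.639
G1 X157.484 Y56.659
G1 X151.582 Y91.065
M5
G0 X185.329 Y88.247
M3 S419
G1 X56.632 Y142.842 F2783
G1 X123.973 Y33.519
G1 X185.329 Y88.247
M5
G0 X108.447 Y59.263
M3 S419
G1 X118.991 Y115.255 F2783
M5
G0 X48.372 Y96.463
M3 S419
G1 X76.894 Y97.858 F2783
G1 X101.889 Y100.990
G1 X123.357 Y105.858
G1 X141.298 Y112.463
G1 X155.712 Y120.803
G1 X166.599 Y130.880
M5
G0 X92.785 Y92.175
M3 S929
G1 X169.832 Y92.175 F952
G1 X169.832 Y80.615
G1 X92.785 Y80.615
G1 X92.785 Y92.175
M5
G0 X0.000 Y0.000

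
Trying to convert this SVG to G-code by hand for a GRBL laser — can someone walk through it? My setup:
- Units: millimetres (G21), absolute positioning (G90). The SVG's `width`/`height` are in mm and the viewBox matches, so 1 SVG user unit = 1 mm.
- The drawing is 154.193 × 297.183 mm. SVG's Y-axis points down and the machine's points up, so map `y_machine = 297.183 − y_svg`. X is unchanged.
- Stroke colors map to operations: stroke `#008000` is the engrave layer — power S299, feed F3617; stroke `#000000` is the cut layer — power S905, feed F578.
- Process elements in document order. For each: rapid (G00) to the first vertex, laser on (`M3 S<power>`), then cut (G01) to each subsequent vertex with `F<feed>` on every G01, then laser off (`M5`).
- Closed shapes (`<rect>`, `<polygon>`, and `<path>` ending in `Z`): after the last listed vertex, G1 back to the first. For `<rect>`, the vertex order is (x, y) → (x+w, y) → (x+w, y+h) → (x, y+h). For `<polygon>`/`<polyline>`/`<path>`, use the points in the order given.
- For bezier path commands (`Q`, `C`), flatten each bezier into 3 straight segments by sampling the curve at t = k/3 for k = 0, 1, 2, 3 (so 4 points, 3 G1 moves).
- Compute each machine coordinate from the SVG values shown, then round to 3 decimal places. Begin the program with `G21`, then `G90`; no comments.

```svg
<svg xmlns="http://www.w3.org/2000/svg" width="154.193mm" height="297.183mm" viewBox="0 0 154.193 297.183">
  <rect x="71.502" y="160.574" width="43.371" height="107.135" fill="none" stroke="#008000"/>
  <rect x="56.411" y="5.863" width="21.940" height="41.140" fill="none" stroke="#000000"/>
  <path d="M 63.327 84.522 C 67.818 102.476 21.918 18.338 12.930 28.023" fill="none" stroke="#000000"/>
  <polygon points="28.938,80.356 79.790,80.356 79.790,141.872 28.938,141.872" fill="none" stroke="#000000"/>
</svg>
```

G21
G90
G00 X71.502 Y136.609
M3 S299
G01 X114.873 Y136.609 F3617
G01 X114.873 Y29.474 F3617
G01 X71.502 Y29.474 F3617
G01 X71.502 Y136.609 F3617
M5
G00 X56.411 Y291.320
M3 S905
G01 X78.351 Y291.320 F578
G01 X78.351 Y250.180 F578
G01 X56.411 Y250.180 F578
G01 X56.411 Y291.320 F578
M5
G00 X63.327 Y212.661
M3 S905
G01 X54.254 Y221.482 F578
G01 X30.989 Y254.827 F578
G01 X12.930 Y269.160 F578
M5
G00 X28.938 Y216.827
M3 S905
G01 X79.790 Y216.827 F578
G01 X79.790 Y155.311 F578
G01 X28.938 Y155.311 F578
G01 X28.938 Y216.827 F578
M5

Since the viewBox matches the mm dimensions, user units are millimetres directly. The only transform is the Y-flip y_m = 297.183 − y_svg.

Shape 1 is a rectangle drawn with `<rect>`. Its stroke #008000 means engrave at S299, F3617. After flipping Y the toolpath is (71.502,136.609) → (114.873,136.609) → (114.873,29.474) → (71.502,29.474) → (71.502,136.609), returning to the start.

Shape 2 is a rectangle drawn with `<rect>`. Its stroke #000000 means cut at S905, F578. After flipping Y the toolpath is (56.411,291.320) → (78.351,291.320) → (78.351,250.180) → (56.411,250.180) → (56.411,291.320), returning to the start.

Shape 3 is a cubic bezier drawn with `<path>`. Its stroke #000000 means cut at S905, F578. After flipping Y the toolpath is (63.327,212.661) → (54.254,221.482) → (30.989,254.827) → (12.930,269.160).

Shape 4 is a rectangle drawn with `<polygon>`. Its stroke #000000 means cut at S905, F578. After flipping Y the toolpath is (28.938,216.827) → (79.790,216.827) → (79.790,155.311) → (28.938,155.311) → (28.938,216.827), returning to the start.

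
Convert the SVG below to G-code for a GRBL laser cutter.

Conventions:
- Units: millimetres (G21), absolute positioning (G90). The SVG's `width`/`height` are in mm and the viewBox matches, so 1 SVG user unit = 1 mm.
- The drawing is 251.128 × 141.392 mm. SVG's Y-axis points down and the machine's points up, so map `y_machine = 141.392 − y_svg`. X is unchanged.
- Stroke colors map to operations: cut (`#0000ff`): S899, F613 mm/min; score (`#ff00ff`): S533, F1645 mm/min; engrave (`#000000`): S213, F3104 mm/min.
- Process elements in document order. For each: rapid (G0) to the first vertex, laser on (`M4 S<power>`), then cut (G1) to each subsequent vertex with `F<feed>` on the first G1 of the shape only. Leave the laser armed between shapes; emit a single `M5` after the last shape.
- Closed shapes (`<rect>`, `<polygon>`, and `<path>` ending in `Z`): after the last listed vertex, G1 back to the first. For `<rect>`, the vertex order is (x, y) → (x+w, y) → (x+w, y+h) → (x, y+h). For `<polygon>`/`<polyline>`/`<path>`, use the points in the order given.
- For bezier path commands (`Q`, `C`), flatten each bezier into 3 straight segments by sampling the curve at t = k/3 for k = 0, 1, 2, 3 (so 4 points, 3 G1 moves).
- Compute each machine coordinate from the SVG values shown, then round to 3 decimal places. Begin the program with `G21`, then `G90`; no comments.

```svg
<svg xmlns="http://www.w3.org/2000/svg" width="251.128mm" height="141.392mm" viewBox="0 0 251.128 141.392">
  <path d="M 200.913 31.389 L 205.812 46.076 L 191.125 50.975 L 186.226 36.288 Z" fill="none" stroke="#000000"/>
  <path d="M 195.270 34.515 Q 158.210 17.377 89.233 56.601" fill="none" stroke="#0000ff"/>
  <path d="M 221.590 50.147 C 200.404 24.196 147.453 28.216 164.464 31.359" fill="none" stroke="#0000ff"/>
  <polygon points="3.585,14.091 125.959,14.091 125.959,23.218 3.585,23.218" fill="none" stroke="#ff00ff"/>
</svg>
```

G21
G90
G0 X200.913 Y110.003
M4 S213
G1 X205.812 Y95.316 F3104
G1 X191.125 Y90.417
G1 X186.226 Y105.104
G1 X200.913 Y110.003
G0 X195.270 Y106.877
M4 S899
G1 X167.017 Y112.040 F613
G1 X131.671 Y104.678
G1 X89.233 Y84.791
G0 X221.590 Y91.245
M4 S899
G1 X193.583 Y108.348 F613
G1 X167.006 Y112.326
G1 X164.464 Y110.033
G0 X3.585 Y127.301
M4 S533
G1 X125.959 Y127.301 F1645
G1 X125.959 Y118.174
G1 X3.585 Y118.174
G1 X3.585 Y127.301
M5

viewBox `0 0 251.128 141.392` with mm width/height → 1 unit = 1 mm. Flip: y_m = 141.392 − y_svg.

**Shape 1** — `<path>` regular polygon, stroke `#000000` → engrave (S213, F3104). Machine vertices: (200.913,110.003) → (205.812,95.316) → (191.125,90.417) → (186.226,105.104) → (200.913,110.003). Closed: final G1 returns to the first vertex.

**Shape 2** — `<path>` quadratic bezier, stroke `#0000ff` → cut (S899, F613). Control points (SVG): P0=(195.270,34.515), P1=(158.210,17.377), P2=(89.233,56.601); sampled at t=k/3. Machine vertices: (195.270,106.877) → (167.017,112.040) → (131.671,104.678) → (89.233,84.791). Open path.

**Shape 3** — `<path>` cubic bezier, stroke `#0000ff` → cut (S899, F613). Control points (SVG): P0=(221.590,50.147), P1=(200.404,24.196), P2=(147.453,28.216), P3=(164.464,31.359); sampled at t=k/3. Machine vertices: (221.590,91.245) → (193.583,108.348) → (167.006,112.326) → (164.464,110.033). Open path.

**Shape 4** — `<polygon>` rectangle, stroke `#ff00ff` → score (S533, F1645). Machine vertices: (3.585,127.301) → (125.959,127.301) → (125.959,118.174) → (3.585,118.174) → (3.585,127.301). Closed: final G1 returns to the first vertex.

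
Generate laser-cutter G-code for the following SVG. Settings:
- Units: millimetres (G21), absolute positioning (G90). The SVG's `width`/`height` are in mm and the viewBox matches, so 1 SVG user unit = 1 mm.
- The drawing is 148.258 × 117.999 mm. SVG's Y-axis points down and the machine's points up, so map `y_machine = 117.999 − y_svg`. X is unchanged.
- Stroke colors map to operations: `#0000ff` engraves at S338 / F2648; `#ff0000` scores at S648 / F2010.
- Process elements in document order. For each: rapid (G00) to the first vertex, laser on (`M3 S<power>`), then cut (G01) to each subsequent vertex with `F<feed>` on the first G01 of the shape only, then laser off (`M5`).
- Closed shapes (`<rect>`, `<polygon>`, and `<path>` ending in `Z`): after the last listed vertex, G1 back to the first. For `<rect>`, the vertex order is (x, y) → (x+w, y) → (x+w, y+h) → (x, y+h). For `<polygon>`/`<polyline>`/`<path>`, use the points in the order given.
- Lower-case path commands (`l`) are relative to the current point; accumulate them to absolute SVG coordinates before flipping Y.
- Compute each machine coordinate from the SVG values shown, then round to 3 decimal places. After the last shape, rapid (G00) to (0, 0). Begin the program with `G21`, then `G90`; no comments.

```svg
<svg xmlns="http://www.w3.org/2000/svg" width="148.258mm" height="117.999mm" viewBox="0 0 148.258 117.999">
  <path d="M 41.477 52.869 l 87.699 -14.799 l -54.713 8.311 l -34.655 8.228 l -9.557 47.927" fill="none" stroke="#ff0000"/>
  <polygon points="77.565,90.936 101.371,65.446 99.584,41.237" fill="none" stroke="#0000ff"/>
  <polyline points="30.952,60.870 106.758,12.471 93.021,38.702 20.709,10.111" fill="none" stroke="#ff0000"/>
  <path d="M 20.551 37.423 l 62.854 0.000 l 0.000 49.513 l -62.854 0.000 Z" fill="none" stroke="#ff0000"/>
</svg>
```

Since the viewBox matches the mm dimensions, user units are millimetres directly. The only transform is the Y-flip y_m = 117.999 − y_svg.

Shape 1 is a open polyline drawn with `<path>`. Its stroke #ff0000 means score at S648, F2010. After flipping Y the toolpath is (41.477,65.130) → (129.176,79.929) → (74.463,71.618) → (39.808,63.390) → (30.251,15.463).

Shape 2 is a closed polygon drawn with `<polygon>`. Its stroke #0000ff means engrave at S338, F2648. After flipping Y the toolpath is (77.565,27.063) → (101.371,52.553) → (99.584,76.762) → (77.565,27.063), returning to the start.

Shape 3 is a open polyline drawn with `<polyline>`. Its stroke #ff0000 means score at S648, F2010. After flipping Y the toolpath is (30.952,57.129) → (106.758,105.528) → (93.021,79.297) → (20.709,107.888).

Shape 4 is a rectangle drawn with `<path>`. Its stroke #ff0000 means score at S648, F2010. After flipping Y the toolpath is (20.551,80.576) → (83.405,80.576) → (83.405,31.063) → (20.551,31.063) → (20.551,80.576), returning to the start.

G21
G90
G00 X41.477 Y65.130
M3 S648
G01 X129.176 Y79.929 F2010
G01 X74.463 Y71.618
G01 X39.808 Y63.390
G01 X30.251 Y15.463
M5
G00 X77.565 Y27.063
M3 S338
G01 X101.371 Y52.553 F2648
G01 X99.584 Y76.762
G01 X77.565 Y27.063
M5
G00 X30.952 Y57.129
M3 S648
G01 X106.758 Y105.528 F2010
G01 X93.021 Y79.297
G01 X20.709 Y107.888
M5
G00 X20.551 Y80.576
M3 S648
G01 X83.405 Y80.576 F2010
G01 X83.405 Y31.063
G01 X20.551 Y31.063
G01 X20.551 Y80.576
M5
G00 X0.000 Y0.000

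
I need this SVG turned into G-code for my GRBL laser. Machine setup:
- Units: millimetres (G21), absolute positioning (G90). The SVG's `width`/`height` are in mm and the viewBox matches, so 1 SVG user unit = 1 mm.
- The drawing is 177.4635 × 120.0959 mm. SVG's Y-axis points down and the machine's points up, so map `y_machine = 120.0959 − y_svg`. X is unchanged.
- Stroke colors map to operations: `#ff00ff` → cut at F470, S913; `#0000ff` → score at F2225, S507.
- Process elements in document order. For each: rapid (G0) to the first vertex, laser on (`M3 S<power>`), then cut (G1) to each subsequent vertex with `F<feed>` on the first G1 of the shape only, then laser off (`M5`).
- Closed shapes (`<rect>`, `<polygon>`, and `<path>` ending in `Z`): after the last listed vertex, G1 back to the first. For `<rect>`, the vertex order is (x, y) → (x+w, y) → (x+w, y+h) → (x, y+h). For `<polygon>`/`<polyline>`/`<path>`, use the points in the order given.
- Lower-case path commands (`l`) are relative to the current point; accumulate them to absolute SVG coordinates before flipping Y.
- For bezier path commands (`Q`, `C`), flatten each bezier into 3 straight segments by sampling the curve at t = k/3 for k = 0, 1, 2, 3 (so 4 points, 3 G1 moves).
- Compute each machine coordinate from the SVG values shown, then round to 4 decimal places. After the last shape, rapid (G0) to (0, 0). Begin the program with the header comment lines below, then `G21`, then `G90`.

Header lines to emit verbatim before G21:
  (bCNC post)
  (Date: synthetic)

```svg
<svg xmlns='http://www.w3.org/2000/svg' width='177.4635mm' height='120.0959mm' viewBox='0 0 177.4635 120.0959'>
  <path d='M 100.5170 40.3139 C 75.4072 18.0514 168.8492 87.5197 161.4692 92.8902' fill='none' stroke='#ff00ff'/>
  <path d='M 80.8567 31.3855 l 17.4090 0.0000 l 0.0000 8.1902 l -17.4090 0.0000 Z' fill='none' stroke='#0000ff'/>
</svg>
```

(bCNC post)
(Date: synthetic)
G21
G90
G0 X100.5170 Y79.7820
M3 S913
G1 X106.7995 Y77.2390 F470
G1 X143.3668 Y48.1707
G1 X161.4692 Y27.2057
M5
G0 X80.8567 Y88.7104
M3 S507
G1 X98.2657 Y88.7104 F2225
G1 X98.2657 Y80.5202
G1 X80.8567 Y80.5202
G1 X80.8567 Y88.7104
M5
G0 X0.0000 Y0.0000

Since the viewBox matches the mm dimensions, user units are millimetres directly. The only transform is the Y-flip y_m = 120.0959 − y_svg.

Shape 1 is a cubic bezier drawn with `<path>`. Its stroke #ff00ff means cut at S913, F470. After flipping Y the toolpath is (100.5170,79.7820) → (106.7995,77.2390) → (143.3668,48.1707) → (161.4692,27.2057).

Shape 2 is a rectangle drawn with `<path>`. Its stroke #0000ff means score at S507, F2225. After flipping Y the toolpath is (80.8567,88.7104) → (98.2657,88.7104) → (98.2657,80.5202) → (80.8567,80.5202) → (80.8567,88.7104), returning to the start.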